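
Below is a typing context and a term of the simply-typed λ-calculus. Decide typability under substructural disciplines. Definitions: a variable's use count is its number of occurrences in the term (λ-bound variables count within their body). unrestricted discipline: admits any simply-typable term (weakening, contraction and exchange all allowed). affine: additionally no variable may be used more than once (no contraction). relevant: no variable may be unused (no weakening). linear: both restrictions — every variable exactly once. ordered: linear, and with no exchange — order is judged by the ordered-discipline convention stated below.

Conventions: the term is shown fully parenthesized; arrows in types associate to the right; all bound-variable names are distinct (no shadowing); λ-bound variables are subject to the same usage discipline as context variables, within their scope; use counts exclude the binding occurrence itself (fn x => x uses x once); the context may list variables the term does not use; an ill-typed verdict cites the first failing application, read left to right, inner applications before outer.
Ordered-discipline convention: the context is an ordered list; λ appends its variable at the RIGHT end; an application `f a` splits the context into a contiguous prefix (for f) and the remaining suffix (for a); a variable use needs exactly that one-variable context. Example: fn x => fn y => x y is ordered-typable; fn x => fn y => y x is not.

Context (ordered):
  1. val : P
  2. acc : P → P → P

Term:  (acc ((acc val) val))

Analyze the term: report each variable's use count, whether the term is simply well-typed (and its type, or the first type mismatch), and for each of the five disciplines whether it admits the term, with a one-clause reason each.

usage: val: 2, acc: 2
order of uses: acc, acc, val, val
typing: well-typed at P → P
ordered: ✗, needs contraction — val ×2, acc ×2
linear: ✗, needs contraction — val ×2, acc ×2
affine: ✗, needs contraction — val ×2, acc ×2
relevant: ✓, every one of val, acc appears
unrestricted: ✓, simply typable at P → P; W, C, E all held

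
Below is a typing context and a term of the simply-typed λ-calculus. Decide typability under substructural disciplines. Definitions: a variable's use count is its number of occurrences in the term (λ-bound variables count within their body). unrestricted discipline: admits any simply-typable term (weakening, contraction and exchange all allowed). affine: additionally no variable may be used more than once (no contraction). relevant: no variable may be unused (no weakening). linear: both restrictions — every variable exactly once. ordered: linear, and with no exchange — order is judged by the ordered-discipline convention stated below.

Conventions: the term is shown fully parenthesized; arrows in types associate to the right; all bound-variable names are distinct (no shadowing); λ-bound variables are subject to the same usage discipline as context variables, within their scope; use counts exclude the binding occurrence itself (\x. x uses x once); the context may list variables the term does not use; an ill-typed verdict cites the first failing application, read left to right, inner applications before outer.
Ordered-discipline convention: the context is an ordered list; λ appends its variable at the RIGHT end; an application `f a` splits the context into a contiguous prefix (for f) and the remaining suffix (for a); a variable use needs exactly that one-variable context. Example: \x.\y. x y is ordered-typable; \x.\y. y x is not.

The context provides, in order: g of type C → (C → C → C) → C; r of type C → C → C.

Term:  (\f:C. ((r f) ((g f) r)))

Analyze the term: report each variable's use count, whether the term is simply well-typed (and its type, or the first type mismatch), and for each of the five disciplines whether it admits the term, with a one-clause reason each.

variable uses: g: 1×; r: 2×; f (λ-bound): 2×
use order (left to right): r, f, g, f, r
typing: ✓ — C → C
ordered: ✗, repeated use of r ×2, f ×2
linear: ✗, repeated use of r ×2, f ×2
affine: ✗, repeated use of r ×2, f ×2
relevant: ✓, g, r, f: all used, weakening unneeded
unrestricted: ✓, typability at C → C is all that's needed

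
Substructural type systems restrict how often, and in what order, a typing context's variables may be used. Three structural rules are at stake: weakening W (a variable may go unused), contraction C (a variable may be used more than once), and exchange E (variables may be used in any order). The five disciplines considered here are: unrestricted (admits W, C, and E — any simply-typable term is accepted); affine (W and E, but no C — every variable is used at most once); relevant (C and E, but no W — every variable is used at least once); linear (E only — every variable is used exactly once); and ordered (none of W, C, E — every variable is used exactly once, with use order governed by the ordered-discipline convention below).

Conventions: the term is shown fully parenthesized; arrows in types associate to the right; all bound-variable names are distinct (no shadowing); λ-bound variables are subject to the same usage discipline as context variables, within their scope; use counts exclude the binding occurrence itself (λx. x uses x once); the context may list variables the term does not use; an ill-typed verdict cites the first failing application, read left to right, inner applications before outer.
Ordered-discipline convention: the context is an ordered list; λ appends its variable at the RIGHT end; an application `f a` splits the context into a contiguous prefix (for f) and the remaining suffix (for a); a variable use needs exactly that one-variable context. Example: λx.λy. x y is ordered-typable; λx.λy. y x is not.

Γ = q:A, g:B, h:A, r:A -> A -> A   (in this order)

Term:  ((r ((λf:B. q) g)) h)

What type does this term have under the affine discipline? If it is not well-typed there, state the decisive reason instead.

term : A
counts: q: 1; g: 1; h: 1; r: 1; f (λ-bound): 0
use order (left to right): r, q, g, h
typing: ✓ — A
across the five disciplines: ordered ✗ · linear ✗ · affine ✓ · relevant ✗ · unrestricted ✓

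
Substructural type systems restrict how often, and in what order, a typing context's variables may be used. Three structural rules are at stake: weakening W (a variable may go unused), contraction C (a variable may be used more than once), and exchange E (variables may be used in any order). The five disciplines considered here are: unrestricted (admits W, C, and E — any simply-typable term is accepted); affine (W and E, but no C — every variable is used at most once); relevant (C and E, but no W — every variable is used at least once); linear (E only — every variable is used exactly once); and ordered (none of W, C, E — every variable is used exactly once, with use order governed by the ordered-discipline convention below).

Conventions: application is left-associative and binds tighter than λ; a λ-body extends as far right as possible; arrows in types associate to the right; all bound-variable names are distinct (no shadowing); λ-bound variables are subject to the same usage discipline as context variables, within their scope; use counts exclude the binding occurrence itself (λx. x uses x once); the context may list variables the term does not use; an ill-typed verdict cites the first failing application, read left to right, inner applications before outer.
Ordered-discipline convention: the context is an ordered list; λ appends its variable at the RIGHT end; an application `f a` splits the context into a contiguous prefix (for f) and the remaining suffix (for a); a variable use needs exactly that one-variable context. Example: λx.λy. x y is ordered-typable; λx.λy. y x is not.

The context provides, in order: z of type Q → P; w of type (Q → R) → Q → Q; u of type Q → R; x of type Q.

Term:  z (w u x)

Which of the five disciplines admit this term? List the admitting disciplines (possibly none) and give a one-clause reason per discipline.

accepted by: ordered, linear, affine, relevant, unrestricted
use counts: z: 1, w: 1, u: 1, x: 1
order of uses: z, w, u, x
typing: well-typed — term : P
ordered ✓ (z, w, u, x once each; derivable with no W/C/E)
linear ✓ (each of z, w, u, x used exactly once)
affine ✓ (none of z, w, u, x used more than once)
relevant ✓ (at least one use each (z, w, u, x))
unrestricted ✓ (typability at P is all that's needed)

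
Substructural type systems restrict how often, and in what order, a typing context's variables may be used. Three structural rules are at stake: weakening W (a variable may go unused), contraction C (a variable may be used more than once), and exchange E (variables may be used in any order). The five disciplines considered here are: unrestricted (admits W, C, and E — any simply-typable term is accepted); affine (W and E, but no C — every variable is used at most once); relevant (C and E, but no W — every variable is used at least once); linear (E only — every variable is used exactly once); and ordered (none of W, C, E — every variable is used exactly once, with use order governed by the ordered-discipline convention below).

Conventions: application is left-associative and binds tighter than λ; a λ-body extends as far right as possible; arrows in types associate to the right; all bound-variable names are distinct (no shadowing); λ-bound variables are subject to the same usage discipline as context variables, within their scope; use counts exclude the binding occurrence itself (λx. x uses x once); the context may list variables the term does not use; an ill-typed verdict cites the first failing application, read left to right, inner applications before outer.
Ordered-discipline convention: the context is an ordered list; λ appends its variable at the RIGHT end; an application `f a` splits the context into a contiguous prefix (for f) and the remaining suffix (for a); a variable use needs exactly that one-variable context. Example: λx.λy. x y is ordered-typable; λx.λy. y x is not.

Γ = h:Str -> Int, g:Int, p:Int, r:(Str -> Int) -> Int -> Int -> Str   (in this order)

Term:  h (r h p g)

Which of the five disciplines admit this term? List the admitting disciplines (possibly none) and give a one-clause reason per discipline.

accepted by: relevant, unrestricted
counts: h ×2; g ×1; p ×1; r ×1
order of uses: h, r, h, p, g
typing: well-typed — term : Int
ordered: ✗, uses contraction: h ×2
linear: ✗, uses contraction: h ×2
affine: ✗, uses contraction: h ×2
relevant: ✓, every one of h, g, p, r appears
unrestricted: ✓, well-typed at Int; no restrictions here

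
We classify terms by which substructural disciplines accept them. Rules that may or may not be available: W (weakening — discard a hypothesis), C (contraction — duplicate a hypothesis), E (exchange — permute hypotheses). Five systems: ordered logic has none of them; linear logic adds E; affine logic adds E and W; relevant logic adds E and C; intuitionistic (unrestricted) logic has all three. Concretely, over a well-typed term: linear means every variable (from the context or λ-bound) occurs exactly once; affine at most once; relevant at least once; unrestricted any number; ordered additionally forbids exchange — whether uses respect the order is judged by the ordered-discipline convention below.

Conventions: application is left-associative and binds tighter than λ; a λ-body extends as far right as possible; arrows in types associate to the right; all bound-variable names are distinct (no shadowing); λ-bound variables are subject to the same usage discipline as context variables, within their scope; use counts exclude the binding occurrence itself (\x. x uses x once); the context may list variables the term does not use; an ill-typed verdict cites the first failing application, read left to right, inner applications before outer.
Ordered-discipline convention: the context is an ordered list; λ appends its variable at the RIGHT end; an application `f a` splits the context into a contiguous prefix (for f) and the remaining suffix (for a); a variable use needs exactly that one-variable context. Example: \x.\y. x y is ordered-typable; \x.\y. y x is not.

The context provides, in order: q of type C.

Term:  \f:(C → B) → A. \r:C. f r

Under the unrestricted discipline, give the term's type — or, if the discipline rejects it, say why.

not well-typed under unrestricted — not simply typable
counts: q ×0; f [bound] ×1; r [bound] ×1
order of uses: f, r
typing: ill-typed: argument of type C where C → B is required
across the five disciplines: ordered ✗ · linear ✗ · affine ✗ · relevant ✗ · unrestricted ✗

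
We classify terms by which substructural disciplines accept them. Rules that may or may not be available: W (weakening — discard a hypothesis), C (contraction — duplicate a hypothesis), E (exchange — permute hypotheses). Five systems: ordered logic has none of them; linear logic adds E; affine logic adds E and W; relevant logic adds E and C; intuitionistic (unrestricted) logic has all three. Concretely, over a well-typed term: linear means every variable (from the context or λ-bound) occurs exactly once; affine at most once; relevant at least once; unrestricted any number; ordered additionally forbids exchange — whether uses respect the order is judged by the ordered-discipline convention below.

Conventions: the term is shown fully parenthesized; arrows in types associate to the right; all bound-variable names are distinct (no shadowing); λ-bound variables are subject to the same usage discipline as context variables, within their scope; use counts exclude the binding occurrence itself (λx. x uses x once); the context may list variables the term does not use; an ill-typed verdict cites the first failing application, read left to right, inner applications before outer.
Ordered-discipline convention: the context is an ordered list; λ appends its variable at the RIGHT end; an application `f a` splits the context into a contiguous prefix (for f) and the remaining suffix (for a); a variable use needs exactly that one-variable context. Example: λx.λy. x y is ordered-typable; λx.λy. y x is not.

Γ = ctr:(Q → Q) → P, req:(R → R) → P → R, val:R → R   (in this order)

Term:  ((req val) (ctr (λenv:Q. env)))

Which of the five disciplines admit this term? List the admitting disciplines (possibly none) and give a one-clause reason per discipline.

admitted in: linear, affine, relevant, unrestricted
usage: ctr: 1, req: 1, val: 1, env (bound): 1
left-to-right use order: req, val, ctr, env
typing: the term checks, with type R
ordered ✗ (no contiguous prefix/suffix split fits req, val, ctr, env)
linear ✓ (exactly-once usage across ctr, req, val, env)
affine ✓ (no duplicate uses among ctr, req, val, env)
relevant ✓ (none of ctr, req, val, env goes unused)
unrestricted ✓ (typability at R is all that's needed)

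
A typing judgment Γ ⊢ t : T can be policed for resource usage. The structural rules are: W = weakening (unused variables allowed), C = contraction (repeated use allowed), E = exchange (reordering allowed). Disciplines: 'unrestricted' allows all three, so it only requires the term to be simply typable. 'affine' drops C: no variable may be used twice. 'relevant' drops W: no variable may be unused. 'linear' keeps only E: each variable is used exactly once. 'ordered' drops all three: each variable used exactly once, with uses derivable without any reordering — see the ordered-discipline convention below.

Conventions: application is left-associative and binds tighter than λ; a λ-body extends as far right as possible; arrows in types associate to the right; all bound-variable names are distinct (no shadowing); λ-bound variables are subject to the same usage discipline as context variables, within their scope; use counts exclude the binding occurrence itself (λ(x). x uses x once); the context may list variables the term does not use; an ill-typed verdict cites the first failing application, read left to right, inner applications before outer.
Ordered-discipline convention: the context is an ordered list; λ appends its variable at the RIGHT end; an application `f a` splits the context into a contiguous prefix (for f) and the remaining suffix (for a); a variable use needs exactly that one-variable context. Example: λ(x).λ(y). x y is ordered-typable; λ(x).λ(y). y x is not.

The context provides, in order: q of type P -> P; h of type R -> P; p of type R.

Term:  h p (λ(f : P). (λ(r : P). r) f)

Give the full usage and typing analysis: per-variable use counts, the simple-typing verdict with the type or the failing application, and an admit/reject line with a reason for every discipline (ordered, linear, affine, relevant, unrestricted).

counts: q: 0×; h: 1×; p: 1×; f (λ-bound): 1×; r (λ-bound): 1×
use order (left to right): h, p, r, f
typing: ill-typed: applying a non-function (P)
ordered: ✗ — fails simple typing
linear: ✗ — a type mismatch blocks all five
affine: ✗ — the type mismatch rejects it
relevant: ✗ — not simply typable
unrestricted: ✗ — fails simple typing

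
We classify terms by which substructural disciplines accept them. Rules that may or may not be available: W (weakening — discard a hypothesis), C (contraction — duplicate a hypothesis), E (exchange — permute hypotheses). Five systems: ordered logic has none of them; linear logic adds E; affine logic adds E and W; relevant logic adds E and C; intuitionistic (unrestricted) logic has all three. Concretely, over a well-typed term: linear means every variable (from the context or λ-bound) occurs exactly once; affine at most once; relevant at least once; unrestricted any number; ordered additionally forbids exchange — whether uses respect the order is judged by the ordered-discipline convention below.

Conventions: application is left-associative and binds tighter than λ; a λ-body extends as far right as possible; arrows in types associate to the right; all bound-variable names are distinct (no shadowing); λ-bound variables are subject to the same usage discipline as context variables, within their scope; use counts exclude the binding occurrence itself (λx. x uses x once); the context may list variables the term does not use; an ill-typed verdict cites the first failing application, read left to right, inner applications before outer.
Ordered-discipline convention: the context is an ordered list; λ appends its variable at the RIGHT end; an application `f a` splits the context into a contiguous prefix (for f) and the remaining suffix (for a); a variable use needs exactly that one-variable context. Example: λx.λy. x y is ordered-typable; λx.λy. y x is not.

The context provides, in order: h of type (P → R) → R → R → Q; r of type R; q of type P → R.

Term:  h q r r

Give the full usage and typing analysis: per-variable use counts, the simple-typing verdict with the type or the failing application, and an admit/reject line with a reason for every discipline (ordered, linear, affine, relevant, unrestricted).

variable uses: h: 1×; r: 2×; q: 1×
use order (left to right): h, q, r, r
typing: well-typed — term : Q
ordered ✗ (repeated use of r ×2)
linear ✗ (repeated use of r ×2)
affine ✗ (repeated use of r ×2)
relevant ✓ (h, r, q: all used, weakening unneeded)
unrestricted ✓ (well-typed at Q; no restrictions here)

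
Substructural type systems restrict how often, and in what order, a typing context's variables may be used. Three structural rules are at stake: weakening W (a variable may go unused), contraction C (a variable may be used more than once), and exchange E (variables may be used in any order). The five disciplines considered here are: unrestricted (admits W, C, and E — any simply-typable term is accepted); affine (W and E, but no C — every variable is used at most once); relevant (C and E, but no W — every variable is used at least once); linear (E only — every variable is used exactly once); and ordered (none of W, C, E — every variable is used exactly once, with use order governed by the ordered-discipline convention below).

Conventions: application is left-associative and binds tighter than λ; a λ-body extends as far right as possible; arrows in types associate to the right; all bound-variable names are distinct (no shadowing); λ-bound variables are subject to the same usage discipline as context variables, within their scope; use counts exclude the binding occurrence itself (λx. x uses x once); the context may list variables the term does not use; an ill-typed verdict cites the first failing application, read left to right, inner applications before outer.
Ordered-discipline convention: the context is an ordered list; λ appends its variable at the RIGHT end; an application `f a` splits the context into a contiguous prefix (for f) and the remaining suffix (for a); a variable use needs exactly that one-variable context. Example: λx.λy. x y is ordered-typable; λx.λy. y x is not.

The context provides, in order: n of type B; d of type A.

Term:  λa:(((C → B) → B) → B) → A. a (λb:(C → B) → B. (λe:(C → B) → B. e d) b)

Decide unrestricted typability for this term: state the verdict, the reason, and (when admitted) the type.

no — not simply typable
counts: n: 0; d: 1; a (bound): 1; b (bound): 1; e (bound): 1
use order (left to right): a, e, d, b
typing: ill-typed: argument of type A where C → B is required
summary: ordered ✗ · linear ✗ · affine ✗ · relevant ✗ · unrestricted ✗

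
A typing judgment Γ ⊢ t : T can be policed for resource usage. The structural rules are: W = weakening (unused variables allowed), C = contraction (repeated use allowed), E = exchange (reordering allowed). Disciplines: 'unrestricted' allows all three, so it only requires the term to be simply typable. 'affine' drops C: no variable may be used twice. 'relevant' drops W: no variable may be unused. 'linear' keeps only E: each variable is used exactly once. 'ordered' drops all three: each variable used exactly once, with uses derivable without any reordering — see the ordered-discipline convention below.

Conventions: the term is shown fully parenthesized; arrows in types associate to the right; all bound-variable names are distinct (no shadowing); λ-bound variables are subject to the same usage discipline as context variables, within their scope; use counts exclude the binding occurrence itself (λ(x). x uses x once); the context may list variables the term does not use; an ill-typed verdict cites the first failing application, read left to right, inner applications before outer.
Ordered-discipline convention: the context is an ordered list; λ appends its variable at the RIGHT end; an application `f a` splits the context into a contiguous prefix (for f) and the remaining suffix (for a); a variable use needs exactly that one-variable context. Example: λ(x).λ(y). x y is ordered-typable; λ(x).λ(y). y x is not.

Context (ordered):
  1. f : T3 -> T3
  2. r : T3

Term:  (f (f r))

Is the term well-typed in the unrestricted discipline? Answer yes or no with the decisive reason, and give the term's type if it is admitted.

yes — well-typed at T3; no restrictions here; term : T3
usage: f ×2; r ×1
use order (left to right): f, f, r
typing: the term checks, with type T3
summary: ordered ✗, linear ✗, affine ✗, relevant ✓, unrestricted ✓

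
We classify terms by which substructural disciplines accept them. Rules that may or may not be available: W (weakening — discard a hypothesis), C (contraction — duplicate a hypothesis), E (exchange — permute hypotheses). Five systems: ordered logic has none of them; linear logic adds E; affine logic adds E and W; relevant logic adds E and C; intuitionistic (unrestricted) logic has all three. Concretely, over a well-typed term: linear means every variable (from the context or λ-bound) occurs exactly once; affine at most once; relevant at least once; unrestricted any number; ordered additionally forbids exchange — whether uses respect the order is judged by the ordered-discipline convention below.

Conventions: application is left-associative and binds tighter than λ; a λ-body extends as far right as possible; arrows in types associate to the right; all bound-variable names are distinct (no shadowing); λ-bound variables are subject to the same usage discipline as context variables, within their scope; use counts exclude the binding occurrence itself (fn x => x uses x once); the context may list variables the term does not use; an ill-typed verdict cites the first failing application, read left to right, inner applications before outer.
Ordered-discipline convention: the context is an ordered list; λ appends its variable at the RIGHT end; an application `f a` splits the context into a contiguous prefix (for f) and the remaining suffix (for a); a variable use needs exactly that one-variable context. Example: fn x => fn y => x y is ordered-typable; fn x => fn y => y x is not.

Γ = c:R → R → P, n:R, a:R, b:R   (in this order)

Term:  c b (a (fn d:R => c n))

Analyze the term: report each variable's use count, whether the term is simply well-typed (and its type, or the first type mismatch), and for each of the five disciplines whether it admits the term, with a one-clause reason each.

usage: c: 2; n: 1; a: 1; b: 1; d (λ-bound): 0
uses in reading order: c, b, a, c, n
typing: ill-typed: applying a non-function (R)
ordered: ✗ — a type mismatch blocks all five
linear: ✗ — the type mismatch rejects it
affine: ✗ — not simply typable
relevant: ✗ — fails simple typing
unrestricted: ✗ — a type mismatch blocks all five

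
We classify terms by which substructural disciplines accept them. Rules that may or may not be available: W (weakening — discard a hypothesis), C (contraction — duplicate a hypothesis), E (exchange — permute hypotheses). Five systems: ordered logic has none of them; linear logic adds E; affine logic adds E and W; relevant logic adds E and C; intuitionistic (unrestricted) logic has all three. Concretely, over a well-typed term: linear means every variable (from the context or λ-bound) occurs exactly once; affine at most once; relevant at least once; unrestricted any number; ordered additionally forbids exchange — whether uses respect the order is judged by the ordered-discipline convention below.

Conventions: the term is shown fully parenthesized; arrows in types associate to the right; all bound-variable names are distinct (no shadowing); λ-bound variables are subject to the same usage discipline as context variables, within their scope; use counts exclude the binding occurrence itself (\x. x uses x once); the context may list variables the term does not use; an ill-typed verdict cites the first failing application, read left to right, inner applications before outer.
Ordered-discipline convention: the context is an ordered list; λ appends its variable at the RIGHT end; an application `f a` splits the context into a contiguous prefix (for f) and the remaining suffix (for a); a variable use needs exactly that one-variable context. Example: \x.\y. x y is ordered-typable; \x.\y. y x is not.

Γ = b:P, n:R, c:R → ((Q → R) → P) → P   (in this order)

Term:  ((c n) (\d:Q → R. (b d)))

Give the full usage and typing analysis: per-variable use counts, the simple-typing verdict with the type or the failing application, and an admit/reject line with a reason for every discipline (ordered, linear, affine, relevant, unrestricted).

variable uses: b=1, n=1, c=1, d (λ-bound)=1
uses in reading order: c, n, b, d
typing: ill-typed: can't apply a value of type P
ordered: ✗ — fails simple typing
linear: ✗ — a type mismatch blocks all five
affine: ✗ — the type mismatch rejects it
relevant: ✗ — not simply typable
unrestricted: ✗ — fails simple typing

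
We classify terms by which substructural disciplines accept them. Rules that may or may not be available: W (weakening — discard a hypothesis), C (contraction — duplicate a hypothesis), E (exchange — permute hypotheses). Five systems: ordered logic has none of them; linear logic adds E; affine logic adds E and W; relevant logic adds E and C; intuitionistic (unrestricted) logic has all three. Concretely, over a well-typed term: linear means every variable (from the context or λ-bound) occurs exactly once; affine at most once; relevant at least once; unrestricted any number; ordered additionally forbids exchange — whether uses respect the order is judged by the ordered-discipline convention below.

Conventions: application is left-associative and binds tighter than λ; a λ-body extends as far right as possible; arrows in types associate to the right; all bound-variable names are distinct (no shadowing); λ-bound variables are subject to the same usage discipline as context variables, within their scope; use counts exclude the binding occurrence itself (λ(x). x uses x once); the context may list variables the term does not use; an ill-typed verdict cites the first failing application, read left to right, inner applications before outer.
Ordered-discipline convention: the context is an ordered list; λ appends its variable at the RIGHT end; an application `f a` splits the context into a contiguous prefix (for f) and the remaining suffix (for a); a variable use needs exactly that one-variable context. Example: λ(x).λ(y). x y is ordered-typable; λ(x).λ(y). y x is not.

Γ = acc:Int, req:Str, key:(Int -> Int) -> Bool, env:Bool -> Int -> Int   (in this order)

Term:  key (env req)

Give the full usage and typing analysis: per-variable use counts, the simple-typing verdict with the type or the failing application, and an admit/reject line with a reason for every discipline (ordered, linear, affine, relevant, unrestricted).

counts: acc ×0; req ×1; key ×1; env ×1
use order (left to right): key, env, req
typing: ill-typed: an argument Str mismatches the expected Bool
ordered: ✗, a type mismatch blocks all five
linear: ✗, the type mismatch rejects it
affine: ✗, not simply typable
relevant: ✗, fails simple typing
unrestricted: ✗, a type mismatch blocks all five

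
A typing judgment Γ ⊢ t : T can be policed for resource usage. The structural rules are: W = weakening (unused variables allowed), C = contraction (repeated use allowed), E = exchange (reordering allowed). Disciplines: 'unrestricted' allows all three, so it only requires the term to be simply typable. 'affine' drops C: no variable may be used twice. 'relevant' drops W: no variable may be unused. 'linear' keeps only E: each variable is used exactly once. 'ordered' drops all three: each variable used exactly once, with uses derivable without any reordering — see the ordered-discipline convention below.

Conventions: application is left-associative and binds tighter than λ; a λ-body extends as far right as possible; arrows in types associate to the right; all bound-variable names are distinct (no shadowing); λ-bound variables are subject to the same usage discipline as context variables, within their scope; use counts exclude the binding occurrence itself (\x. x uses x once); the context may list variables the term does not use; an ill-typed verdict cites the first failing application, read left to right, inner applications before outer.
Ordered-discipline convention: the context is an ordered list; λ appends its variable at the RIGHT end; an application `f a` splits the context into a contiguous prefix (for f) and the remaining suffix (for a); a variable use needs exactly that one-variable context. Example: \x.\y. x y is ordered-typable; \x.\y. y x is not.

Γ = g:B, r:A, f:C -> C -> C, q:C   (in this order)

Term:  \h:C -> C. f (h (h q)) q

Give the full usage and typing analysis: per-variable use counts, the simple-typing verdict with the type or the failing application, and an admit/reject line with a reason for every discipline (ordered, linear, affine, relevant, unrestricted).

usage: g ×0, r ×0, f ×1, q ×2, h (λ-bound) ×2
uses in reading order: f, h, h, q, q
typing: well-typed at (C -> C) -> C
ordered ✗ (repeated use of q ×2, h ×2; g, r left unused)
linear ✗ (repeated use of q ×2, h ×2; g, r left unused)
affine ✗ (repeated use of q ×2, h ×2)
relevant ✗ (g, r left unused)
unrestricted ✓ (well-typed at (C -> C) -> C; no restrictions here)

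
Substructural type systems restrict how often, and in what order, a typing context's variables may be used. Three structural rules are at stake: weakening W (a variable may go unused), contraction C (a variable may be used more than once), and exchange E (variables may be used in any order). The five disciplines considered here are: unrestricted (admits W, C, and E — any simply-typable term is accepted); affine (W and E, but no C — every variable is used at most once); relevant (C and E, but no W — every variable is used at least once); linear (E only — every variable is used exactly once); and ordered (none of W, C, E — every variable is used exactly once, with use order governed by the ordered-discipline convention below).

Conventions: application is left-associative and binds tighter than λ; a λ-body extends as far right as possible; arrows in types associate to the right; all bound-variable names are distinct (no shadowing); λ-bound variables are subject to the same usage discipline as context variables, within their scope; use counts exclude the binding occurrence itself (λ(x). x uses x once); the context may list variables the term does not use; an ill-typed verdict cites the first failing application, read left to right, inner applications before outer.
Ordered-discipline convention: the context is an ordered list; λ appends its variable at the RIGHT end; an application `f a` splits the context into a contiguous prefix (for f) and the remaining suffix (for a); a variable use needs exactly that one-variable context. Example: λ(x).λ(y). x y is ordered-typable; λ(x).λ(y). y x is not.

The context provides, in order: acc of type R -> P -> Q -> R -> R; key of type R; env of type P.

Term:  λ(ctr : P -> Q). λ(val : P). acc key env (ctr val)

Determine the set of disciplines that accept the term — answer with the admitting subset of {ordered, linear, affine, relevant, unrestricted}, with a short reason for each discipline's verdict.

admitted in: ordered, linear, affine, relevant, unrestricted
counts: acc ×1; key ×1; env ×1; ctr (bound) ×1; val (bound) ×1
use order (left to right): acc, key, env, ctr, val
typing: ✓ — (P -> Q) -> P -> R -> R
ordered: ✓ — acc, key, env, ctr, val: once each, no exchange needed
linear: ✓ — each of acc, key, env, ctr, val used exactly once
affine: ✓ — at most one use each (acc, key, env, ctr, val)
relevant: ✓ — none of acc, key, env, ctr, val goes unused
unrestricted: ✓ — simply typable at (P -> Q) -> P -> R -> R; W, C, E all held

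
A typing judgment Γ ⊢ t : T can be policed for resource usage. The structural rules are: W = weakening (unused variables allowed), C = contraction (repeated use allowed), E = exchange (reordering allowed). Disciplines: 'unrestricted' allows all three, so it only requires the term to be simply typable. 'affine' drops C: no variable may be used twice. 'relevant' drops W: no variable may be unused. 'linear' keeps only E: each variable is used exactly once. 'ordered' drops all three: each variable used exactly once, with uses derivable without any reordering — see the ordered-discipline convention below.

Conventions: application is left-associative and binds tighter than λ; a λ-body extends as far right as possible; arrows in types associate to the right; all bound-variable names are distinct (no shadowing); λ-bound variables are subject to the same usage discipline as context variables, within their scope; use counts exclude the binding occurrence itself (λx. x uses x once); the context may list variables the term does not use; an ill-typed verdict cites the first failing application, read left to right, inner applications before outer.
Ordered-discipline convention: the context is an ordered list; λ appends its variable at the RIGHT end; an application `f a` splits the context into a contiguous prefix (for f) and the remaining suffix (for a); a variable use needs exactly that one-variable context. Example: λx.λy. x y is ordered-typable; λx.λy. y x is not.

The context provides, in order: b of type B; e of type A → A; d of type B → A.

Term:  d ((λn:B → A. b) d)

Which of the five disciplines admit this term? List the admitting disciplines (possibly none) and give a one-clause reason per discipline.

admitted by: unrestricted
usage: b: 1; e: 0; d: 2; n [bound]: 0
left-to-right use order: d, b, d
typing: well-typed at A
ordered: ✗, uses contraction: d ×2; e, n left unused
linear: ✗, uses contraction: d ×2; e, n left unused
affine: ✗, uses contraction: d ×2
relevant: ✗, e, n left unused
unrestricted: ✓, well-typed at A; no restrictions here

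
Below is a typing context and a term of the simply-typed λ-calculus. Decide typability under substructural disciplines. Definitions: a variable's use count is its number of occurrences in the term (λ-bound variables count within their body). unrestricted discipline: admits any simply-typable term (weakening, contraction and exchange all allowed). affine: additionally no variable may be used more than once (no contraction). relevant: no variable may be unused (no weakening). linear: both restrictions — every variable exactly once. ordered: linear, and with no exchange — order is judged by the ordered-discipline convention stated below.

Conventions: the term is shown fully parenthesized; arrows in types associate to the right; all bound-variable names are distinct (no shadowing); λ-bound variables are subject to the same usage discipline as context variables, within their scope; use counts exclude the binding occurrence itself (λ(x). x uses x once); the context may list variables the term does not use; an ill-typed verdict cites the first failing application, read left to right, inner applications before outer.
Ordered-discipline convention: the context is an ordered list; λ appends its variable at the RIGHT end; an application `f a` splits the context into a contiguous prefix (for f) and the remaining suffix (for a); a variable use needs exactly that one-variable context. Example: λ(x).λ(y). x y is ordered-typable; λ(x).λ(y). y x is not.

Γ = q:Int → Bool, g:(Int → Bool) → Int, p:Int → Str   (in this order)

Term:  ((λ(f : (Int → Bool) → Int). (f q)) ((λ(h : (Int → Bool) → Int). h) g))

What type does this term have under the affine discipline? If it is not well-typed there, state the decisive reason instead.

term : Int
use counts: q: 1, g: 1, p: 0, f [bound]: 1, h [bound]: 1
uses in reading order: f, q, h, g
typing: ✓ — Int
across the five disciplines: ordered ✗; linear ✗; affine ✓; relevant ✗; unrestricted ✓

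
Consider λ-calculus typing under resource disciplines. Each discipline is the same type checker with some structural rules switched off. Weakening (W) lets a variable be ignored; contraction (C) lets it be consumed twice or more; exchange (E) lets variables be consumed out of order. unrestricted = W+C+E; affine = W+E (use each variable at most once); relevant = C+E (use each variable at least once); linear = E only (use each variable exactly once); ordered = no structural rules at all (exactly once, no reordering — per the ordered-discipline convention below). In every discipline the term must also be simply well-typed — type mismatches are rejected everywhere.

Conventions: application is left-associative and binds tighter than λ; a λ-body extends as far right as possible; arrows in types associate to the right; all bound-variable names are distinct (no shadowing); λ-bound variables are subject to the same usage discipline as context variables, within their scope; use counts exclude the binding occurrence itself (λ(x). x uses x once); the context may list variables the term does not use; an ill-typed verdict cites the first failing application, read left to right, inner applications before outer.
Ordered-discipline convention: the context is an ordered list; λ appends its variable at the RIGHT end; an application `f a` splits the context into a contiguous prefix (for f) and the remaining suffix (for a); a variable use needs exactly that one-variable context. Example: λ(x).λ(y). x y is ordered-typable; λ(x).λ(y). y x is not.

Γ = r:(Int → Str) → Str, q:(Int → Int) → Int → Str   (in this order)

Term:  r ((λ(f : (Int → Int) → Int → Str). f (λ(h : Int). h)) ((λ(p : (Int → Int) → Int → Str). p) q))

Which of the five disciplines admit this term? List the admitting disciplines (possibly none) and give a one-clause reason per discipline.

admitted by: ordered, linear, affine, relevant, unrestricted
counts: r: 1; q: 1; f [bound]: 1; h [bound]: 1; p [bound]: 1
order of uses: r, f, h, p, q
typing: well-typed at Str
ordered: ✓ — r, q, f, h, p: once each, no exchange needed
linear: ✓ — single use per variable (r, q, f, h, p)
affine: ✓ — at most one use each (r, q, f, h, p)
relevant: ✓ — every one of r, q, f, h, p appears
unrestricted: ✓ — typability at Str is all that's needed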